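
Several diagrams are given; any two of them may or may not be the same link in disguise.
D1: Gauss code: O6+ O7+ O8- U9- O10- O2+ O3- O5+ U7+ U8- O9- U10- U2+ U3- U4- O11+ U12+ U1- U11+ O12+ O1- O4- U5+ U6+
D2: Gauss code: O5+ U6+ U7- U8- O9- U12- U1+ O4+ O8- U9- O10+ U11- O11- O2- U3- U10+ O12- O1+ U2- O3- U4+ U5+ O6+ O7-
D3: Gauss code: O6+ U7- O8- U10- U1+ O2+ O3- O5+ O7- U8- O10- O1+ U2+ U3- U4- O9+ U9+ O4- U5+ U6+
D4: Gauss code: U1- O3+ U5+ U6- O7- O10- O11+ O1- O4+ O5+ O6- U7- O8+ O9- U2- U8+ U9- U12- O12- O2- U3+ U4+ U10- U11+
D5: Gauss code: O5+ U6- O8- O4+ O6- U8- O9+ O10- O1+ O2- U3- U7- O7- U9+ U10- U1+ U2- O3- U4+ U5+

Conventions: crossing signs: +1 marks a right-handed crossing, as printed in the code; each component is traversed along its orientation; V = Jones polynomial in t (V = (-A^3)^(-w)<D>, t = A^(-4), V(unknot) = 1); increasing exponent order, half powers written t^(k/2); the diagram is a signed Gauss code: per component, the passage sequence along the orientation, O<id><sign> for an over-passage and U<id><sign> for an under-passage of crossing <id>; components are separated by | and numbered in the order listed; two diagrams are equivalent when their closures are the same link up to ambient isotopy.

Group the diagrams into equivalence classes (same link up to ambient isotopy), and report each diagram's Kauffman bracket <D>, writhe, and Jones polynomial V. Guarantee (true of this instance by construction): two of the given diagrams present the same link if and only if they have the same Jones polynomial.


grouping into links: {D1, D2, D3, D4, D5}
V(D1) = 1  (w 0, c 12, <D> = 1)
V(D2) = 1  [12 crossings, <D> = A^-6, w = -2]
D3 (bracket 1; 10 crossings at w = 0): V = 1
D4 (bracket A^-6; 12 crossings at w = -2): V = 1
D5 (bracket A^-6; 10 crossings at w = -2): V = 1
why: one V(t) for all 5 diagrams — one class (guaranteed)


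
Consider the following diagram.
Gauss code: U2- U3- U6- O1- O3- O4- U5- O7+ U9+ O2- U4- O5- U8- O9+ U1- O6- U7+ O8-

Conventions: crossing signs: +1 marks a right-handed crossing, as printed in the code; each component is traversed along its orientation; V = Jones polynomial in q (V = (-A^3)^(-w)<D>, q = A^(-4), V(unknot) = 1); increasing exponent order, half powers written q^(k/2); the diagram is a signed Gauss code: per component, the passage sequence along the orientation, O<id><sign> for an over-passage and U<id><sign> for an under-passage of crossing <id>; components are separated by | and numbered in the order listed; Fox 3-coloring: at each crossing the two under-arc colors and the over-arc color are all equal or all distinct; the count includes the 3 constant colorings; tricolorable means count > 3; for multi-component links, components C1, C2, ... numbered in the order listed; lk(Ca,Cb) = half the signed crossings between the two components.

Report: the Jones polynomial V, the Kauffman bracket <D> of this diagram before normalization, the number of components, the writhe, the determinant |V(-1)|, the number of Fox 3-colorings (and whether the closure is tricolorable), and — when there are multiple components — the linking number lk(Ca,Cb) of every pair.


V = q^-7 - 2q^-6 + 2q^-5 - 3q^-4 + 3q^-3 - 2q^-2 + 2q^-1
<D> = -2A^-11 + 2A^-7 - 3A^-3 + 3A - 2A^5 + 2A^9 - A^13 (w = -5)
1 component over 9 crossings, w = -5
9 Fox colorings among 3^9, |V(-1)| = 15: tricolorable
why: det 15 = |V(-1)|; divisible by 3, so tricolorable


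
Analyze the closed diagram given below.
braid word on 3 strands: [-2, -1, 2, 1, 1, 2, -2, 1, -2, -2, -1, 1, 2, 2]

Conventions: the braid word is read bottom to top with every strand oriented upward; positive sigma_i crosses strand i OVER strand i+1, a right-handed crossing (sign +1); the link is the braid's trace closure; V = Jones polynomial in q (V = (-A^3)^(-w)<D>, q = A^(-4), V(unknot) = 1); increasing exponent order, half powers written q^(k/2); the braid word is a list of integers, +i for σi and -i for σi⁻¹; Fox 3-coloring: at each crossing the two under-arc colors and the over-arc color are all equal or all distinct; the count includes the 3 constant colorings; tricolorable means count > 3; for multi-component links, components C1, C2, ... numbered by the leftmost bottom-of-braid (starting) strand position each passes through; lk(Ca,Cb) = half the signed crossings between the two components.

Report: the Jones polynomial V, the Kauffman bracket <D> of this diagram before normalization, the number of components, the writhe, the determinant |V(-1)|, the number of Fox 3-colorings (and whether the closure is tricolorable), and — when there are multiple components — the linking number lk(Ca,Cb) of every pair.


Jones polynomial: V(q) = q + q^3 - q^4
<D> = -A^-10 + A^-6 + A^2; writhe +2
components 1, writhe +2 (14 crossings)
3-colorings: 9 of 3^14, det 3 — tricolorable
note: free reduction leaves σ2⁻¹ σ1⁻¹ σ2 σ1 σ1 σ1 of the original 14 letters


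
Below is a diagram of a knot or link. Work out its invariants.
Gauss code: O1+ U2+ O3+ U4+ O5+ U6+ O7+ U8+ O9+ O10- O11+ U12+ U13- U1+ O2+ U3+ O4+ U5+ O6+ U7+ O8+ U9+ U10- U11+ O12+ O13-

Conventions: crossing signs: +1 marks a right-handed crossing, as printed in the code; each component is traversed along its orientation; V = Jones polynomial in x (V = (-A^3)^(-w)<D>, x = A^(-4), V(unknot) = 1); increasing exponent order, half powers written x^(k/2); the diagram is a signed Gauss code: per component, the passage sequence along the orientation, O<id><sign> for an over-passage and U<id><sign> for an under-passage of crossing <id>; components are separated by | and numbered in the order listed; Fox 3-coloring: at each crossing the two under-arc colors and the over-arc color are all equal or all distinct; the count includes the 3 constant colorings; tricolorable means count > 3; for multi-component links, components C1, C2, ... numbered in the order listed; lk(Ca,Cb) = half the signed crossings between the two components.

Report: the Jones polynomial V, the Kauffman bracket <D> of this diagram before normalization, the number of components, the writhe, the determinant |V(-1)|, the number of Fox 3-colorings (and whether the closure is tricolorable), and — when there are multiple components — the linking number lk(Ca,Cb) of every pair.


Jones polynomial: V(x) = x^4 + x^6 - x^7 + x^8 - x^9 + x^10 - x^11 + x^12 - x^13
<D> = A^-25 - A^-21 + A^-17 - A^-13 + A^-9 - A^-5 + A^-1 - A^3 - A^11; writhe +9
components 1, writhe +9 (13 crossings)
3-colorings: 9 of 3^13, det 9 — tricolorable
note: |V(-1)| = 9: so tricolorable, since 3 divides 9


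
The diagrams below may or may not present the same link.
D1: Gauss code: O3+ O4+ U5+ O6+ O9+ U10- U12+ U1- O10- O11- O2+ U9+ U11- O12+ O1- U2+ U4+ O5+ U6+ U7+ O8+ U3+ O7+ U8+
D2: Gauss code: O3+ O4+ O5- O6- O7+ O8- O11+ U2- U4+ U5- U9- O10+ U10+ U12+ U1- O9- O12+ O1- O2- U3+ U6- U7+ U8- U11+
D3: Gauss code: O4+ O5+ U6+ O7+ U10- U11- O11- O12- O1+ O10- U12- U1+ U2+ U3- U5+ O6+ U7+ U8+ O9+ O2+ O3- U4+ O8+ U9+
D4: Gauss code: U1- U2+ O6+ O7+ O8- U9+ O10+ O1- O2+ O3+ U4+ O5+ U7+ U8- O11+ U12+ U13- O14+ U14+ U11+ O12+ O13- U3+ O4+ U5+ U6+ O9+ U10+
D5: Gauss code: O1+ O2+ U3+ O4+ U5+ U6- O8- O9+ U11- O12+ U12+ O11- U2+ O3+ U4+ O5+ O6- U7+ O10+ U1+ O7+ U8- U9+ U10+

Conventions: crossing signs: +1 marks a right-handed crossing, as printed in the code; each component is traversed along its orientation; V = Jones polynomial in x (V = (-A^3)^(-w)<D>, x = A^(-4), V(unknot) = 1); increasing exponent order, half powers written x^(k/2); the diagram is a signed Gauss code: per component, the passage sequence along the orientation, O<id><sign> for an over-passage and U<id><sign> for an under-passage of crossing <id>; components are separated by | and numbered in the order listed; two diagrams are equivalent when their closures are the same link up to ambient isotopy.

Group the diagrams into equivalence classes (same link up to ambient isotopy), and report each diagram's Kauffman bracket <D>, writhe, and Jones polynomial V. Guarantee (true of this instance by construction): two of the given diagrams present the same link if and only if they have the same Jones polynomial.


grouping into links: {D1, D3, D4, D5} | {D2}
V(D1) = x^2 + 2x^4 - 2x^5 + x^6 - 2x^7 + x^8  (w +6, c 12, <D> = A^-14 - 2A^-10 + A^-6 - 2A^-2 + 2A^2 + A^10)
V(D2) = 1  [12 crossings, <D> = 1, w = 0]
V(D3) = x^2 + 2x^4 - 2x^5 + x^6 - 2x^7 + x^8  (w +4, c 12, <D> = A^-20 - 2A^-16 + A^-12 - 2A^-8 + 2A^-4 + A^4)
V(D4) = x^2 + 2x^4 - 2x^5 + x^6 - 2x^7 + x^8  (w +8, c 14, <D> = A^-8 - 2A^-4 + 1 - 2A^4 + 2A^8 + A^16)
V(D5) = x^2 + 2x^4 - 2x^5 + x^6 - 2x^7 + x^8  [12 crossings, <D> = A^-14 - 2A^-10 + A^-6 - 2A^-2 + 2A^2 + A^10, w = +6]
key observation: comparing 5 Jones polynomials yields 2 groups


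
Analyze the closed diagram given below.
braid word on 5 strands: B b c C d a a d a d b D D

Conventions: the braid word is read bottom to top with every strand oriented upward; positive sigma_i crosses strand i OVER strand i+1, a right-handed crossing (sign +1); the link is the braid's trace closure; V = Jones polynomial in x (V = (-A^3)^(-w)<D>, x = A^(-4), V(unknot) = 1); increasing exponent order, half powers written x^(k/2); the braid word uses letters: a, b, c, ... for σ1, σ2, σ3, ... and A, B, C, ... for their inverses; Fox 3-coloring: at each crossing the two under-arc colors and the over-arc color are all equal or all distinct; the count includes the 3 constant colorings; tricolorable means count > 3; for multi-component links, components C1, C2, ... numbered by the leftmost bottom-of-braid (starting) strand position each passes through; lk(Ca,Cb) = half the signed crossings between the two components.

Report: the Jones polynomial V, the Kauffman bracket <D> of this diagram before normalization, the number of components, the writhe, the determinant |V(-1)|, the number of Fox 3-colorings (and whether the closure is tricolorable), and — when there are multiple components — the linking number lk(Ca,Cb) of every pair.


Jones polynomial: V(x) = -x^(1/2) - x^(3/2) - x^(5/2) + x^(9/2)
<D> = -A^-3 + A^5 + A^9 + A^13; writhe +5
components 2, writhe +5 (13 crossings)
linking number lk(C1,C2) = 0
3-colorings: 27 of 3^13, det 0 — tricolorable
note: the word shrinks to σ4 σ1 σ1 σ4 σ1 σ4 σ2 σ4⁻¹ σ4⁻¹ after cancelling


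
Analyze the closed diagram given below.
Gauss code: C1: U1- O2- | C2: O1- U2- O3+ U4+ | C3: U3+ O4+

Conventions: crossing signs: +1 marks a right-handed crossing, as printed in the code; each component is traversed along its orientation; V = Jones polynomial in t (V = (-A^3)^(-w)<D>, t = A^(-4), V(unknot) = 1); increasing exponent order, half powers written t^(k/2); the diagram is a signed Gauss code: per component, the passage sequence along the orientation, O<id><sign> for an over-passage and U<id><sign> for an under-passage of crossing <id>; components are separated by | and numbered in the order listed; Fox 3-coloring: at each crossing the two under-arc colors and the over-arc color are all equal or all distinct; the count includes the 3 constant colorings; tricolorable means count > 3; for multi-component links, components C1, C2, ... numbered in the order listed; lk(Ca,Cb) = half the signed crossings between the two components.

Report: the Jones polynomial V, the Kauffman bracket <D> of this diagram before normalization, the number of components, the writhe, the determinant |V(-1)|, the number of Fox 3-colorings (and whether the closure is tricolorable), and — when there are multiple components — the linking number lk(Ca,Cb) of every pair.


V(t) = t^-2 + 2 + t^2
bracket: A^-8 + 2 + A^8, w = 0
3 components, writhe 0, over 4 crossings
lk(C1,C2) = -1
linking number lk(C1,C3) = 0
lk(C2,C3): +1
det 4, colorings 3 of 3^4 — not tricolorable
observation: |V(-1)| = 4: so not tricolorable, since 3 does not divide 4


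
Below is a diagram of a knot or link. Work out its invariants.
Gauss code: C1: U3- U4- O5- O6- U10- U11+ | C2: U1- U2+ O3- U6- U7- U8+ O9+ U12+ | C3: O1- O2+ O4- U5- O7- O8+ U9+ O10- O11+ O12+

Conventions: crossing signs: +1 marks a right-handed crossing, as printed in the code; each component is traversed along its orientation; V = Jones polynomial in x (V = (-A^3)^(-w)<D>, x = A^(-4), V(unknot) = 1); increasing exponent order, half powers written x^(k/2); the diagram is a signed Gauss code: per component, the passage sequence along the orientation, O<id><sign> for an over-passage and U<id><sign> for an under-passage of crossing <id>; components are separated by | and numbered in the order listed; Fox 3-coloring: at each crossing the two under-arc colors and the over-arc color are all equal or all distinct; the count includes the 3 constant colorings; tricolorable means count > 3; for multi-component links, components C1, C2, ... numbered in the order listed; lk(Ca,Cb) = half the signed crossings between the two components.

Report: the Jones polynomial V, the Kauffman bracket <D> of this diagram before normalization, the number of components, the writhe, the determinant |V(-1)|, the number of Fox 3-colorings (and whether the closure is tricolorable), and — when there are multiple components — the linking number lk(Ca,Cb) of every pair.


V = x^-4 + x^-2 + 2
<D> = 2A^-6 + A^2 + A^10 (w = -2)
3 components over 12 crossings, w = -2
lk(C1,C2): -1
lk(C1,C3) = -1
linking number lk(C2,C3) = +1
3 Fox colorings among 3^12, |V(-1)| = 4: not tricolorable
why: span 4 respects span(V) <= c + mu - 1 = 14 for this 3-component diagram


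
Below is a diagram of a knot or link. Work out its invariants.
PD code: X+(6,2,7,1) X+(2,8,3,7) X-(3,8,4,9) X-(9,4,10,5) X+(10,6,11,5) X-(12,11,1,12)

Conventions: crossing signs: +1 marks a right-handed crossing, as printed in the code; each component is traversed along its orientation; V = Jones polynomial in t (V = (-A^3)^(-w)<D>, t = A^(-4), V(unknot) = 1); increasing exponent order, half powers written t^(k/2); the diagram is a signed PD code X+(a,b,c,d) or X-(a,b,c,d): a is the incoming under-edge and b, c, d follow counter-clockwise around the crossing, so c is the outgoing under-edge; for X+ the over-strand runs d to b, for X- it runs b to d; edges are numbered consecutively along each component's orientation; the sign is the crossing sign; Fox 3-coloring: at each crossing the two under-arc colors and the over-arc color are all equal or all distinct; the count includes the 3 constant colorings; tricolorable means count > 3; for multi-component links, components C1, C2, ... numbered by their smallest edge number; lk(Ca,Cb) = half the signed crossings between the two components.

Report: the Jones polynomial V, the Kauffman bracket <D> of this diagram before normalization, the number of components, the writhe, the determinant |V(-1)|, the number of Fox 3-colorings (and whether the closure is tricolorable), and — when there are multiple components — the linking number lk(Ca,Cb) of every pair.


V = 1
<D> = 1 (w = 0)
1 component over 6 crossings, w = 0
3 Fox colorings among 3^6, |V(-1)| = 1: not tricolorable
why: w = 0 shifts under R1 moves; the (-A^3)^(0) factor cancels that in V


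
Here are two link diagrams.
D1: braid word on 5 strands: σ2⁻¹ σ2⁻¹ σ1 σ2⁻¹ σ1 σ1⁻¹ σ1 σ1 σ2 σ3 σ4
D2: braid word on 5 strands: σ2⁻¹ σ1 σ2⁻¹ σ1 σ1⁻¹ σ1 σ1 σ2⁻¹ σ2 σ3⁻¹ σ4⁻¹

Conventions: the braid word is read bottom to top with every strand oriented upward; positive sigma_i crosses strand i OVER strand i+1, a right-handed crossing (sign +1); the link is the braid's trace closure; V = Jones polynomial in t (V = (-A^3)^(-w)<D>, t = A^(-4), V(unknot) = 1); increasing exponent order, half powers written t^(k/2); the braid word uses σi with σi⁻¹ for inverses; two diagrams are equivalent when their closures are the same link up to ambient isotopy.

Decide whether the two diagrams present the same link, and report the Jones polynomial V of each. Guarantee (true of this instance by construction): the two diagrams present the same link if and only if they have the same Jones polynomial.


same link: yes
V(D1) = -t^(-3/2) + t^(-1/2) - 2t^(1/2) + t^(3/2) - 2t^(5/2) + t^(7/2)  [11 crossings, <D> = -A^-5 + 2A^-1 - A^3 + 2A^7 - A^11 + A^15, w = +3]
D2 (bracket -A^-17 + 2A^-13 - A^-9 + 2A^-5 - A^-1 + A^3; 11 crossings at w = -1): V = -t^(-3/2) + t^(-1/2) - 2t^(1/2) + t^(3/2) - 2t^(5/2) + t^(7/2)
note: D2 (11 crossings) and D1 (11) are Markov-related braid presentations


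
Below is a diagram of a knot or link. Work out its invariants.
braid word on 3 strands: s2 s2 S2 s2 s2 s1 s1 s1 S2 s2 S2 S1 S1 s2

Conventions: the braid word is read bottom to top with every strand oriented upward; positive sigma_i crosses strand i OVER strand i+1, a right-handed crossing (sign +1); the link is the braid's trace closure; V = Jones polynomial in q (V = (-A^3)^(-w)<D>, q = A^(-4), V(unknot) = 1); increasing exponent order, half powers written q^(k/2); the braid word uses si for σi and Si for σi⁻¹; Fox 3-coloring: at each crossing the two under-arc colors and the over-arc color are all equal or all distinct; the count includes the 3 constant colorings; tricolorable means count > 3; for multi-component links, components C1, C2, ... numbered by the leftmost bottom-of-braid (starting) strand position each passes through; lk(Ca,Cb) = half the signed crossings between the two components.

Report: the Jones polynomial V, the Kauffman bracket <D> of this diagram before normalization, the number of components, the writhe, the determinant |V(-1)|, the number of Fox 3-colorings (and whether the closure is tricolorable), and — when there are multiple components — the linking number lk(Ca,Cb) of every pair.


V = 1 - q + 3q^2 - 3q^3 + 3q^4 - 4q^5 + 3q^6 - 2q^7 + q^8
<D> = A^-20 - 2A^-16 + 3A^-12 - 4A^-8 + 3A^-4 - 3 + 3A^4 - A^8 + A^12 (w = +4)
1 component over 14 crossings, w = +4
9 Fox colorings among 3^14, |V(-1)| = 21: tricolorable
why: w = +4 shifts under R1 moves; the (-A^3)^(-4) factor cancels that in V


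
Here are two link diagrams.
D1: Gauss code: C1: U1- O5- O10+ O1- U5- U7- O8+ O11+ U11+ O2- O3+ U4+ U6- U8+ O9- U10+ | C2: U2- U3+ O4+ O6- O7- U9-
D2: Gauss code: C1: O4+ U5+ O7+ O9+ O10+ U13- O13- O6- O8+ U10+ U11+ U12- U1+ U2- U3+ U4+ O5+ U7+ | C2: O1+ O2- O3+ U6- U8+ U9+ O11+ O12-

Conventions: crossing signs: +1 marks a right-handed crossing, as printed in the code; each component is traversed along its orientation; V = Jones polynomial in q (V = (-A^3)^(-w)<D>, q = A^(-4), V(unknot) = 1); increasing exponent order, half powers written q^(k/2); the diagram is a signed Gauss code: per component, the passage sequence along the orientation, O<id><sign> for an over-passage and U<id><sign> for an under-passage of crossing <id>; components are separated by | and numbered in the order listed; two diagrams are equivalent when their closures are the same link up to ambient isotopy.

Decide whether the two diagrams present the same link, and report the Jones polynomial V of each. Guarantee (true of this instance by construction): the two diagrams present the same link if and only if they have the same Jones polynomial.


equivalent: no
V(D1) = -q^(-5/2) - q^(-1/2)  (w -1, c 11, <D> = A^-1 + A^7)
D2 (bracket -A^-11 + A^-7 - A^-3 + 2A + A^9; 13 crossings at w = +5): V = -q^(3/2) - 2q^(7/2) + q^(9/2) - q^(11/2) + q^(13/2)
why: comparing 2 Jones polynomials yields 2 groups


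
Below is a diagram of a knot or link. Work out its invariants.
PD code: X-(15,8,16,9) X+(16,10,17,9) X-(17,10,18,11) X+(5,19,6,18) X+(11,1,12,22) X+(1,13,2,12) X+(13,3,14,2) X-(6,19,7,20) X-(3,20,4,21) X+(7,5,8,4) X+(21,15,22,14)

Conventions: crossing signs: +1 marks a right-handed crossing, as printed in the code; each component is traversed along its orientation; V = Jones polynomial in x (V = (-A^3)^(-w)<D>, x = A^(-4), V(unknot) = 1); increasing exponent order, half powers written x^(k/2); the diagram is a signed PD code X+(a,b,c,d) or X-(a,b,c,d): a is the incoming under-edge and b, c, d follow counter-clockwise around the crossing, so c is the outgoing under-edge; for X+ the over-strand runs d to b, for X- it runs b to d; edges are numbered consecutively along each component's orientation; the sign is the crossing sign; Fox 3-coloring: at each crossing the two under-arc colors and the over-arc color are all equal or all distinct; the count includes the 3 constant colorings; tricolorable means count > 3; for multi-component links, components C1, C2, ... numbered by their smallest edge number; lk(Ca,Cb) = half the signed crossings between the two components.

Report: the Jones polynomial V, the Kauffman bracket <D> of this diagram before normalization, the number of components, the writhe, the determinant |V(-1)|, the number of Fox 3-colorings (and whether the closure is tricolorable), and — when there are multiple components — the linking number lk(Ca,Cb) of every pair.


V = x^-1 - 1 + 2x - 2x^2 + 2x^3 - 2x^4 + x^5
<D> = -A^-11 + 2A^-7 - 2A^-3 + 2A - 2A^5 + A^9 - A^13 (w = +3)
1 component over 11 crossings, w = +3
3 Fox colorings among 3^11, |V(-1)| = 11: not tricolorable
why: w = +3 shifts under R1 moves; the (-A^3)^(-3) factor cancels that in V


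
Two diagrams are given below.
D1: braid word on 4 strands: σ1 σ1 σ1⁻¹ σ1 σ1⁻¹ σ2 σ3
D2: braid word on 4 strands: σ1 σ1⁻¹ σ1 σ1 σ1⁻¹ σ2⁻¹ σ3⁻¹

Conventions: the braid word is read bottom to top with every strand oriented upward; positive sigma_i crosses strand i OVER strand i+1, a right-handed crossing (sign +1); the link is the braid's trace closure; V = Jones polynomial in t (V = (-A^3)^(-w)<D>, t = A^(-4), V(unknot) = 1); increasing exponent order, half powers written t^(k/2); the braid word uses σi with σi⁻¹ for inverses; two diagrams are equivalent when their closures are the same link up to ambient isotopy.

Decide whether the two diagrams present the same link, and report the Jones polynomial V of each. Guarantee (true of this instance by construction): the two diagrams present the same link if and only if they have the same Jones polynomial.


equivalent: yes
D1 (bracket -A^9; 7 crossings at w = +3): V = 1
D2 (bracket -A^-3; 7 crossings at w = -1): V = 1
key observation: one V(t) for all 2 diagrams — one class (guaranteed)


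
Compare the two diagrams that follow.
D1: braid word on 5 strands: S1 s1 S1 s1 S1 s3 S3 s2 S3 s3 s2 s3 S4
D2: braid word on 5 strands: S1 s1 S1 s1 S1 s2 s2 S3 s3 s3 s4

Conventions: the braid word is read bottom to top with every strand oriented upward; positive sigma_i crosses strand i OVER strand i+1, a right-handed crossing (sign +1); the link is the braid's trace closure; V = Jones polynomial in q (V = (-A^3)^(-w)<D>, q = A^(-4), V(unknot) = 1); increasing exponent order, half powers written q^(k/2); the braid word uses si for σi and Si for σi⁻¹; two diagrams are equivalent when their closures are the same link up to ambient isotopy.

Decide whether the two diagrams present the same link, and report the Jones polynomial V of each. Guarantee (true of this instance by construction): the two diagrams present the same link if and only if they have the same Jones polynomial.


equivalent: yes
D1 (bracket A^-7 + A; 13 crossings at w = +1): V = -q^(1/2) - q^(5/2)
V(D2) = -q^(1/2) - q^(5/2)  (w +3, c 11, <D> = A^-1 + A^7)
key observation: one V(q) for all 2 diagrams — one class (guaranteed)


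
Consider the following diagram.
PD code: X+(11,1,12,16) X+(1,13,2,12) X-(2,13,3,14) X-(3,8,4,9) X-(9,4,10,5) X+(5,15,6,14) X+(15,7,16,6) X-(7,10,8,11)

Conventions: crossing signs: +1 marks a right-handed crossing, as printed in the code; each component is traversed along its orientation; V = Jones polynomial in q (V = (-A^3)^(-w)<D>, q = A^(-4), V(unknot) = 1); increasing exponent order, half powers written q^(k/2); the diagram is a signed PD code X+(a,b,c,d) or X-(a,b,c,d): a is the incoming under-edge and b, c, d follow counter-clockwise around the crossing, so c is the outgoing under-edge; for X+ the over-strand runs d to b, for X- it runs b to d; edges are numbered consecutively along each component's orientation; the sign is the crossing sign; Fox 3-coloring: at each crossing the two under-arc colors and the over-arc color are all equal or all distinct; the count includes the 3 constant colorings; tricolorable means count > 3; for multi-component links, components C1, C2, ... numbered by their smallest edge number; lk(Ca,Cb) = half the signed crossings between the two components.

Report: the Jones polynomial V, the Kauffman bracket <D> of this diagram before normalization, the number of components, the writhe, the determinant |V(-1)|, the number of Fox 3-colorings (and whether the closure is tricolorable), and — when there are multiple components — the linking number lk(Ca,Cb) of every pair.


V = -q^-3 + 2q^-2 - 2q^-1 + 3 - 2q + 2q^2 - q^3
<D> = -A^-12 + 2A^-8 - 2A^-4 + 3 - 2A^4 + 2A^8 - A^12 (w = 0)
1 component over 8 crossings, w = 0
3 Fox colorings among 3^8, |V(-1)| = 13: not tricolorable
why: det 13 = |V(-1)|; not divisible by 3, so not tricolorable


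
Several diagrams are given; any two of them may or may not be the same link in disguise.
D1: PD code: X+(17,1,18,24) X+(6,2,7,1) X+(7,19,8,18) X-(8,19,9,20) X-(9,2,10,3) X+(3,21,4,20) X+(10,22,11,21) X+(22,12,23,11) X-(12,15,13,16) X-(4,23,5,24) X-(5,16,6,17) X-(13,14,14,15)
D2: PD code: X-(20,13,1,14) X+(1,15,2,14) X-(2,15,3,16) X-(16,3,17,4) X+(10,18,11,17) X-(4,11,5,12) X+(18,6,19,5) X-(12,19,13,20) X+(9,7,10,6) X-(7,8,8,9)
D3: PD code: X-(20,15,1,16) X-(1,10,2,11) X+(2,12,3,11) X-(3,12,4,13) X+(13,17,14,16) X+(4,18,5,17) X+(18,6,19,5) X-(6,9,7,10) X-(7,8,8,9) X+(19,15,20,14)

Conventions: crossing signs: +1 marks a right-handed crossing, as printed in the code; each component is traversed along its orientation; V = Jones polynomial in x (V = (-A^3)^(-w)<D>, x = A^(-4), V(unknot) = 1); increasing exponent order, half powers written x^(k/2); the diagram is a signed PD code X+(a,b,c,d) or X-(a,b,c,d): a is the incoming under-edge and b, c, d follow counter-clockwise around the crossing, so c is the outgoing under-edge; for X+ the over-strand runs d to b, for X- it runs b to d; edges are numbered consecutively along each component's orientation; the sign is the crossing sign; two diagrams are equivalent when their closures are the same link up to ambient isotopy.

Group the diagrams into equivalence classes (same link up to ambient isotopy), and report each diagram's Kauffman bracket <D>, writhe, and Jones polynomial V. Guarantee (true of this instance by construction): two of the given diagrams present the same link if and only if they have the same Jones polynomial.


grouping into links: {D1} | {D2} | {D3}
V(D1) = x + x^3 - x^4  (w 0, c 12, <D> = -A^-16 + A^-12 + A^-4)
D2 (bracket A^-10 - A^-6 + 2A^-2 - 2A^2 + 2A^6 - 2A^10 + A^14; 10 crossings at w = -2): V = x^-5 - 2x^-4 + 2x^-3 - 2x^-2 + 2x^-1 - 1 + x
V(D3) = 1  (w 0, c 10, <D> = 1)
key observation: comparing 3 Jones polynomials yields 3 groups


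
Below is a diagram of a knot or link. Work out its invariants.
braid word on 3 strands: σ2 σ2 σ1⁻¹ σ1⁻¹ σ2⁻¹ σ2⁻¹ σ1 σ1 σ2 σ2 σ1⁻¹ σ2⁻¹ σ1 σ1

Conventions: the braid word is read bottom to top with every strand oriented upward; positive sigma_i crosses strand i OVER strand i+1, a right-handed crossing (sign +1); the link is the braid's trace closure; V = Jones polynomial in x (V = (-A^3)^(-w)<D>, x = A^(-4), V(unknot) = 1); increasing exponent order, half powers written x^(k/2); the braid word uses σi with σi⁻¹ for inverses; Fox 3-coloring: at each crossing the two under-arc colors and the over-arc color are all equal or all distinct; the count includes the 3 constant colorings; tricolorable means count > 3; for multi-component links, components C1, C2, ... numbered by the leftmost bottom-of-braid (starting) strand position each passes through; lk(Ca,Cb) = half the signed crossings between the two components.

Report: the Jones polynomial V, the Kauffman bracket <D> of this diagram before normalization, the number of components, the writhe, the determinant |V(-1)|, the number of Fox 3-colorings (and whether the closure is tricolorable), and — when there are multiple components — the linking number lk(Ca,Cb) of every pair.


Jones polynomial: V(x) = x^-3 - 4x^-2 + 7x^-1 - 10 + 14x - 14x^2 + 14x^3 - 11x^4 + 7x^5 - 4x^6 + x^7
<D> = A^-22 - 4A^-18 + 7A^-14 - 11A^-10 + 14A^-6 - 14A^-2 + 14A^2 - 10A^6 + 7A^10 - 4A^14 + A^18; writhe +2
components 1, writhe +2 (14 crossings)
3-colorings: 9 of 3^14, det 87 — tricolorable
note: |V(-1)| = 87: so tricolorable, since 3 divides 87


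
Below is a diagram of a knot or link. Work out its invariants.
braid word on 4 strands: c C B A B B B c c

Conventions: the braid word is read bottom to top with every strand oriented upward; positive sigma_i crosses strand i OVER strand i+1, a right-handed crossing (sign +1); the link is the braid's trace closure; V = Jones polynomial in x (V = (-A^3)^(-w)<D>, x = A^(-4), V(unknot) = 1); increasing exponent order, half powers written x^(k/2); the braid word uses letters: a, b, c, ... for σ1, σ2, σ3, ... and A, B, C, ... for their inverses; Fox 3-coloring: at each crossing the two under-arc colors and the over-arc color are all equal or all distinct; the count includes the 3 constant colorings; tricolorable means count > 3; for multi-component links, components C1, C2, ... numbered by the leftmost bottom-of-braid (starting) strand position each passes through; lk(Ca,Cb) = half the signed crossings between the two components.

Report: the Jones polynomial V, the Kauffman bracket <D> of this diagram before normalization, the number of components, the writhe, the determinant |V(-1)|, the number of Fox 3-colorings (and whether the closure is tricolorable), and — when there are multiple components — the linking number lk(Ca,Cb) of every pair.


Jones polynomial: V(x) = x^-5 - x^-4 + 2x^-3 - x^-2 + 2x^-1 + x
<D> = -A^-13 - 2A^-5 + A^-1 - 2A^3 + A^7 - A^11; writhe -3
components 3, writhe -3 (9 crossings)
linking number lk(C1,C2) = -2
lk(C1,C3): +1
lk(C2,C3) = 0
3-colorings: 3 of 3^9, det 8 — not tricolorable
note: span 6 respects span(V) <= c + mu - 1 = 11 for this 3-component diagram


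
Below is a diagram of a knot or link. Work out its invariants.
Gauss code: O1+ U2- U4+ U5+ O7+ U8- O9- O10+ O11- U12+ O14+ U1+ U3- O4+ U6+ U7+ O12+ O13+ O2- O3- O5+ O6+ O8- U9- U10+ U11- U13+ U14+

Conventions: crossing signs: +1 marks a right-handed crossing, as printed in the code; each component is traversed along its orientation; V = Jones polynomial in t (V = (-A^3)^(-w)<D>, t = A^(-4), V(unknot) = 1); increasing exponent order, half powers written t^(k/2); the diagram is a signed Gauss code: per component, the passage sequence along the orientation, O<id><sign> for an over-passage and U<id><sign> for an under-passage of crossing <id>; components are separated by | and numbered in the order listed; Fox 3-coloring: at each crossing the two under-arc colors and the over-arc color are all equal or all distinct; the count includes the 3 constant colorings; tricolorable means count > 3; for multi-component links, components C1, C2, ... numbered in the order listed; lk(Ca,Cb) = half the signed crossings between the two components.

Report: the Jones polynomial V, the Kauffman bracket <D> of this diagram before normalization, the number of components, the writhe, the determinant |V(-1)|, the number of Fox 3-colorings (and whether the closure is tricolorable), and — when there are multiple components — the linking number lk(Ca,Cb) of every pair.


V = t + t^3 - t^4
<D> = -A^-4 + 1 + A^8 (w = +4)
1 component over 14 crossings, w = +4
9 Fox colorings among 3^14, |V(-1)| = 3: tricolorable
why: V spans 3 powers of t: at least 3 crossings in any diagram


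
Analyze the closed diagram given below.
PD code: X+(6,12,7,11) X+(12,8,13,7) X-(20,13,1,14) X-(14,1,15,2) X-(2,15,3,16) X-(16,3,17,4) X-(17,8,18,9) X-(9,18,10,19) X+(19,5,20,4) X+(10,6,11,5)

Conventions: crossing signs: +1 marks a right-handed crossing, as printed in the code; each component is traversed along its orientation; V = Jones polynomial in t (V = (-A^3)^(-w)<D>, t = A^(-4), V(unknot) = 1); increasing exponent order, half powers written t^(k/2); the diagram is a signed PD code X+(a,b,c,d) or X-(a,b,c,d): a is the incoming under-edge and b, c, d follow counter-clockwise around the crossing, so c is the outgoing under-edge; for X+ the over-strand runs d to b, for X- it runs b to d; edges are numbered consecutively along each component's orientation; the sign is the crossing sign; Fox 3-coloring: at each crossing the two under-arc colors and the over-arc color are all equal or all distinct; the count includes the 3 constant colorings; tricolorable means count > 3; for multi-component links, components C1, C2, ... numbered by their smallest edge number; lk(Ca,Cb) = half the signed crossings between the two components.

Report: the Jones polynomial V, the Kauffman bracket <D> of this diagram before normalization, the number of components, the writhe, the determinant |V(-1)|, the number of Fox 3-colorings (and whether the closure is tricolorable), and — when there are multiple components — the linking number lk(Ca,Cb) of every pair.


Jones polynomial: V(t) = -t^-6 + 2t^-5 - 4t^-4 + 5t^-3 - 4t^-2 + 5t^-1 - 3 + 2t - t^2
<D> = -A^-14 + 2A^-10 - 3A^-6 + 5A^-2 - 4A^2 + 5A^6 - 4A^10 + 2A^14 - A^18; writhe -2
components 1, writhe -2 (10 crossings)
3-colorings: 9 of 3^10, det 27 — tricolorable
note: |V(-1)| = 27: so tricolorable, since 3 divides 27


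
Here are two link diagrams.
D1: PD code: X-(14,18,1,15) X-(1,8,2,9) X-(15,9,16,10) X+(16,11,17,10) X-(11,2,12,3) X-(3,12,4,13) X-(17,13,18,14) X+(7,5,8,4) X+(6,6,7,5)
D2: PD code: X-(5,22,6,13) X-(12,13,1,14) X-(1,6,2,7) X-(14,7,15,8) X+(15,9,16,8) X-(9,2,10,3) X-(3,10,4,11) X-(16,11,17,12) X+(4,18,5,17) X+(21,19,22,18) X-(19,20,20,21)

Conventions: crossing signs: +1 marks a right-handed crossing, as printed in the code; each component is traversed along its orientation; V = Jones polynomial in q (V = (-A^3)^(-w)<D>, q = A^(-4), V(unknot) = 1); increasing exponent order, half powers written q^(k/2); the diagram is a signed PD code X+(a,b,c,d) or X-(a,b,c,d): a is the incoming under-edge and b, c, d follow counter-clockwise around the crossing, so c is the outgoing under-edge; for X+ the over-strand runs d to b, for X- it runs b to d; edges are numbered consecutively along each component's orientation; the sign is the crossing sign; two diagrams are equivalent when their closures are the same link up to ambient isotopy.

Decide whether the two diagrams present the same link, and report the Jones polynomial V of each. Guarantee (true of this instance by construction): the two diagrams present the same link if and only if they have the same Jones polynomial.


same link: yes
V(D1) = q^(-13/2) - q^(-11/2) + q^(-9/2) - 2q^(-7/2) - q^(-3/2)  [9 crossings, <D> = A^-3 + 2A^5 - A^9 + A^13 - A^17, w = -3]
V(D2) = q^(-13/2) - q^(-11/2) + q^(-9/2) - 2q^(-7/2) - q^(-3/2)  [11 crossings, <D> = A^-9 + 2A^-1 - A^3 + A^7 - A^11, w = -5]
insight: from 9 to 11 crossings by R-moves: one link, two diagrams


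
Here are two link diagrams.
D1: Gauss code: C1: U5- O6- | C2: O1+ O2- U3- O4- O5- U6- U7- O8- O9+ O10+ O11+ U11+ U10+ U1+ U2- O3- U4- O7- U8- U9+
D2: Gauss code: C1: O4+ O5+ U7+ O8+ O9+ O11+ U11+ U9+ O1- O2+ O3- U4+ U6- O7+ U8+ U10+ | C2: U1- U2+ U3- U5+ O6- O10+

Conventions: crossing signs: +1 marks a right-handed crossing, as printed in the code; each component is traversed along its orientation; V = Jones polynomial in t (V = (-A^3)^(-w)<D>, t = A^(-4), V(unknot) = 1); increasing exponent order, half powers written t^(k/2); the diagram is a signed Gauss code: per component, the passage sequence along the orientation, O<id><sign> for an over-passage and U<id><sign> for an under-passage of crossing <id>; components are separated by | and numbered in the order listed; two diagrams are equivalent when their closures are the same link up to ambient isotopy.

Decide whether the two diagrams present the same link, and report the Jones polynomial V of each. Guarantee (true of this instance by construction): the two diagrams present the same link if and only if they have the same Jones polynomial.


same link: no
V(D1) = t^(-13/2) - t^(-11/2) + t^(-9/2) - 2t^(-7/2) - t^(-3/2)  [11 crossings, <D> = A^-3 + 2A^5 - A^9 + A^13 - A^17, w = -3]
D2 (bracket -A^-7 + A^-3 - A + 2A^5 - A^9 + 2A^13; 11 crossings at w = +5): V = -2t^(1/2) + t^(3/2) - 2t^(5/2) + t^(7/2) - t^(9/2) + t^(11/2)
note: comparing 2 Jones polynomials yields 2 groups


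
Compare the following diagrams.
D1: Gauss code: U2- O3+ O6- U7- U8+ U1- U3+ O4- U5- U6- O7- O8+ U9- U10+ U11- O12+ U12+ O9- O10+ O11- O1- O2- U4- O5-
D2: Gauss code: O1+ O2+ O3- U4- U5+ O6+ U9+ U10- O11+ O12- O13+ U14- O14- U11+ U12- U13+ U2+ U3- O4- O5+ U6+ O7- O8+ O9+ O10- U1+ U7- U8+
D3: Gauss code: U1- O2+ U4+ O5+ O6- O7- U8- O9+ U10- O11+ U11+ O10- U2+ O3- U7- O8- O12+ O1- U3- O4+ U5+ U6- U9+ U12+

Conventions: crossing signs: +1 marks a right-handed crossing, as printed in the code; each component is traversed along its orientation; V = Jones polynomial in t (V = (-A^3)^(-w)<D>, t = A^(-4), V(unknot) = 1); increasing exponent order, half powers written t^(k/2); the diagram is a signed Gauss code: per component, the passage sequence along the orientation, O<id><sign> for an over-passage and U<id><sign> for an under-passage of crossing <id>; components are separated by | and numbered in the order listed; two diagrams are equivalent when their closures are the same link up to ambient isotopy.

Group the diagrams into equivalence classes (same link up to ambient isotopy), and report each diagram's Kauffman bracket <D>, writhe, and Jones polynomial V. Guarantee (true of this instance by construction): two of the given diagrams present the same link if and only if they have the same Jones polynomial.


grouping into links: {D1} | {D2} | {D3}
V(D1) = -t^-6 + t^-5 - t^-4 + 2t^-3 - t^-2 + t^-1  (w -4, c 12, <D> = A^-8 - A^-4 + 2 - A^4 + A^8 - A^12)
V(D2) = 1  [14 crossings, <D> = A^6, w = +2]
V(D3) = -t^-3 + 2t^-2 - 2t^-1 + 3 - 2t + 2t^2 - t^3  (w 0, c 12, <D> = -A^-12 + 2A^-8 - 2A^-4 + 3 - 2A^4 + 2A^8 - A^12)
key observation: comparing 3 Jones polynomials yields 3 groups


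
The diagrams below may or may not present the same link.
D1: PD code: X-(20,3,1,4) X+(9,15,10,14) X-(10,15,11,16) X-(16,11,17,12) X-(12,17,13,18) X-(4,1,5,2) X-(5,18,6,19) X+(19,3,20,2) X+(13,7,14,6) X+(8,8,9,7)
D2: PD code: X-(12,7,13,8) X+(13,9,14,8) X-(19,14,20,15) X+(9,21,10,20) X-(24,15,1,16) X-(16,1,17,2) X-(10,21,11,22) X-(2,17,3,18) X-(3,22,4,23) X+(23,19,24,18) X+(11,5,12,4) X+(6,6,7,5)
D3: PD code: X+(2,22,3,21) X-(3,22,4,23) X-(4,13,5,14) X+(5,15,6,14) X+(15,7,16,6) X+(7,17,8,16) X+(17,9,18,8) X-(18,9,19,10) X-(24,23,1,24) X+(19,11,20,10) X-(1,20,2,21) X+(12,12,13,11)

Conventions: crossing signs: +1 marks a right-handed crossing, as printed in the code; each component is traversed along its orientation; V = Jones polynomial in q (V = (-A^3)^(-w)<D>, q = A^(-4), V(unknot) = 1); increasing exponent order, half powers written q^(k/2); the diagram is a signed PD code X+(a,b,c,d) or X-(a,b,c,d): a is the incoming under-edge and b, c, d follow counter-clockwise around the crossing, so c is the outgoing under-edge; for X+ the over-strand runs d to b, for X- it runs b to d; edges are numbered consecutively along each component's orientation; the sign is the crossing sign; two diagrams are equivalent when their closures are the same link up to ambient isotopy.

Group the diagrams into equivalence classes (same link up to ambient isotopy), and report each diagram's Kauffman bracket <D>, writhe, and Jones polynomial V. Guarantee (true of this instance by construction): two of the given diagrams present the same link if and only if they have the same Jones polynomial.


grouping into links: {D1} | {D2} | {D3}
V(D1) = 1  (w -2, c 10, <D> = A^-6)
V(D2) = -q^-6 + q^-5 - q^-4 + 2q^-3 - q^-2 + q^-1  [12 crossings, <D> = A^-2 - A^2 + 2A^6 - A^10 + A^14 - A^18, w = -2]
V(D3) = q + q^3 - q^4  (w +2, c 12, <D> = -A^-10 + A^-6 + A^2)
key observation: V(q) takes 3 values over 3 diagrams, fixing the grouping


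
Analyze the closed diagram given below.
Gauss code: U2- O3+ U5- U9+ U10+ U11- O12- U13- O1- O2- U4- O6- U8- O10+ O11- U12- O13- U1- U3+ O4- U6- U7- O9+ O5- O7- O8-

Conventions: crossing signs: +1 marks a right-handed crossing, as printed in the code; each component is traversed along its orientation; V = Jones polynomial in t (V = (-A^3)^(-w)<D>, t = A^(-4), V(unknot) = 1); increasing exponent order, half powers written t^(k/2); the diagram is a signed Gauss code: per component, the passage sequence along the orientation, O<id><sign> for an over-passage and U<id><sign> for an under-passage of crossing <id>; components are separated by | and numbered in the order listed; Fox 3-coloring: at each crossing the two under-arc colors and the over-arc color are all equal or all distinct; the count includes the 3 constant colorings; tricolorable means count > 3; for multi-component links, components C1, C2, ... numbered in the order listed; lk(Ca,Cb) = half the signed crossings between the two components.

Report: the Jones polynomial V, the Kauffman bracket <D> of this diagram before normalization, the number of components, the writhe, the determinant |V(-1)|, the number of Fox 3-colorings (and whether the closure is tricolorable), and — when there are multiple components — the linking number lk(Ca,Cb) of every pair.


Jones polynomial: V(t) = -t^-9 + 2t^-8 - 3t^-7 + 3t^-6 - 3t^-5 + 3t^-4 - t^-3 + t^-2
<D> = -A^-13 + A^-9 - 3A^-5 + 3A^-1 - 3A^3 + 3A^7 - 2A^11 + A^15; writhe -7
components 1, writhe -7 (13 crossings)
3-colorings: 3 of 3^13, det 17 — not tricolorable
note: V spans 7 powers of t: at least 7 crossings in any diagram
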